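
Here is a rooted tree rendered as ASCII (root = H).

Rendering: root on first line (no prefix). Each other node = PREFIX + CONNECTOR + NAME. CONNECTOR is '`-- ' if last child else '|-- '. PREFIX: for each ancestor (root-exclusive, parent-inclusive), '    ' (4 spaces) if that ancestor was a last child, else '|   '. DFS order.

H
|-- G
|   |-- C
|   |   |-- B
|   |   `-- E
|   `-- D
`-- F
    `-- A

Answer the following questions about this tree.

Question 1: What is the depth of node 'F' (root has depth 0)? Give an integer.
Answer: 1

Derivation:
Path from root to F: H -> F
Depth = number of edges = 1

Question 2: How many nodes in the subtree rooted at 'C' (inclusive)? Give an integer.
Answer: 3

Derivation:
Subtree rooted at C contains: B, C, E
Count = 3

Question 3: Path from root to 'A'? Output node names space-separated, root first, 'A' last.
Walk down from root: H -> F -> A

Answer: H F A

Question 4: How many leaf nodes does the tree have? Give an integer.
Leaves (nodes with no children): A, B, D, E

Answer: 4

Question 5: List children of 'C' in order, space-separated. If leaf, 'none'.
Node C's children (from adjacency): B, E

Answer: B E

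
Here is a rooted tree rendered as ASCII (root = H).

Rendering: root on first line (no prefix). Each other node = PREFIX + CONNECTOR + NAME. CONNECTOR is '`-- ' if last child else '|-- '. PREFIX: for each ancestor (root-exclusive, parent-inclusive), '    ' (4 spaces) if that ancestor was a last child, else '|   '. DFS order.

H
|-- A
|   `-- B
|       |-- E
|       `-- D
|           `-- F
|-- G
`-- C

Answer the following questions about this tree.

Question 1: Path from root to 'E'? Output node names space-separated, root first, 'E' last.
Walk down from root: H -> A -> B -> E

Answer: H A B E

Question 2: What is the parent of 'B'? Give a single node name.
Scan adjacency: B appears as child of A

Answer: A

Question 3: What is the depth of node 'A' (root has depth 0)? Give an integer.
Path from root to A: H -> A
Depth = number of edges = 1

Answer: 1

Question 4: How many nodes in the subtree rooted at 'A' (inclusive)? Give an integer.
Subtree rooted at A contains: A, B, D, E, F
Count = 5

Answer: 5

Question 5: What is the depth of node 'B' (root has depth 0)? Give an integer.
Answer: 2

Derivation:
Path from root to B: H -> A -> B
Depth = number of edges = 2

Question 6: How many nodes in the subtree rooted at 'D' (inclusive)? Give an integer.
Answer: 2

Derivation:
Subtree rooted at D contains: D, F
Count = 2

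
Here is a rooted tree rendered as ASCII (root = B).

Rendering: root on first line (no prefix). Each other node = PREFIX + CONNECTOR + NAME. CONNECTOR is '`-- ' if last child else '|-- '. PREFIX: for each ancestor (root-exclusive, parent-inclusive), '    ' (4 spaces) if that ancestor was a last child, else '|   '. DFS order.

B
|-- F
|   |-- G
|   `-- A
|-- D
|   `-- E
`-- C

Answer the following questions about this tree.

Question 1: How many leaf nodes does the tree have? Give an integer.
Answer: 4

Derivation:
Leaves (nodes with no children): A, C, E, G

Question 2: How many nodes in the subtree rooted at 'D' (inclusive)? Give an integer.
Answer: 2

Derivation:
Subtree rooted at D contains: D, E
Count = 2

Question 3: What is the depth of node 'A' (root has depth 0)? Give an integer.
Answer: 2

Derivation:
Path from root to A: B -> F -> A
Depth = number of edges = 2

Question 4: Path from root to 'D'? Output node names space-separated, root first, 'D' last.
Walk down from root: B -> D

Answer: B D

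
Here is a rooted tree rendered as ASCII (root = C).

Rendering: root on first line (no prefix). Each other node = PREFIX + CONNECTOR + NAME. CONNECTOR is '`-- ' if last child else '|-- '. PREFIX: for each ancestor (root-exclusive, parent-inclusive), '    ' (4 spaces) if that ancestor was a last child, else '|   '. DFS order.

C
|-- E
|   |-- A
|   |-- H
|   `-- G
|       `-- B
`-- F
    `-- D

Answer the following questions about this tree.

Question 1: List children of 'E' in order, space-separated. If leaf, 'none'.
Answer: A H G

Derivation:
Node E's children (from adjacency): A, H, G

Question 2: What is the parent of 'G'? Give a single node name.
Scan adjacency: G appears as child of E

Answer: E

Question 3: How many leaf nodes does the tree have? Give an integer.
Leaves (nodes with no children): A, B, D, H

Answer: 4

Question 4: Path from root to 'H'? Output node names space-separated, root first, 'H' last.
Walk down from root: C -> E -> H

Answer: C E H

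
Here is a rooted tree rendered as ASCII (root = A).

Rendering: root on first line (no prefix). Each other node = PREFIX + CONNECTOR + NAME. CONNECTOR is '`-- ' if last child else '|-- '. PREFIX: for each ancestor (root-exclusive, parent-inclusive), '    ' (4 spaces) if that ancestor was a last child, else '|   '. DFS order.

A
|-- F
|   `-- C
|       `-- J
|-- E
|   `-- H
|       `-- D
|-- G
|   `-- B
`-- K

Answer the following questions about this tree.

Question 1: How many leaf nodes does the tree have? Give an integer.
Answer: 4

Derivation:
Leaves (nodes with no children): B, D, J, K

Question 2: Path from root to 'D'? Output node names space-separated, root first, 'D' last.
Walk down from root: A -> E -> H -> D

Answer: A E H D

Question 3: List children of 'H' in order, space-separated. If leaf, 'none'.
Node H's children (from adjacency): D

Answer: D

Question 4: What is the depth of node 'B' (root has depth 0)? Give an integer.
Answer: 2

Derivation:
Path from root to B: A -> G -> B
Depth = number of edges = 2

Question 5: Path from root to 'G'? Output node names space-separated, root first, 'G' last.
Answer: A G

Derivation:
Walk down from root: A -> G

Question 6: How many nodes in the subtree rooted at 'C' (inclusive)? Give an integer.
Subtree rooted at C contains: C, J
Count = 2

Answer: 2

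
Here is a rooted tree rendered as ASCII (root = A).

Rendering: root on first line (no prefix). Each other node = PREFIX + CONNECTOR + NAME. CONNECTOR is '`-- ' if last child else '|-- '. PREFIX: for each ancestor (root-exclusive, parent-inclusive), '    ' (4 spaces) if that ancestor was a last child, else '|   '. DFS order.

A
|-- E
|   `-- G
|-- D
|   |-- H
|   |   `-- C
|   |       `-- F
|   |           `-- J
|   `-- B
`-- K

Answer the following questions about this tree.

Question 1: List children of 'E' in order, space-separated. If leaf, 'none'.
Answer: G

Derivation:
Node E's children (from adjacency): G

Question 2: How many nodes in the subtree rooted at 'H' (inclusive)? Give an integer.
Answer: 4

Derivation:
Subtree rooted at H contains: C, F, H, J
Count = 4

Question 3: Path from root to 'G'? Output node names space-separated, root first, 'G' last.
Walk down from root: A -> E -> G

Answer: A E G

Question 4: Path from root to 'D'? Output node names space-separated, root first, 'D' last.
Walk down from root: A -> D

Answer: A D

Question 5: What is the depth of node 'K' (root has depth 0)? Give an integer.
Path from root to K: A -> K
Depth = number of edges = 1

Answer: 1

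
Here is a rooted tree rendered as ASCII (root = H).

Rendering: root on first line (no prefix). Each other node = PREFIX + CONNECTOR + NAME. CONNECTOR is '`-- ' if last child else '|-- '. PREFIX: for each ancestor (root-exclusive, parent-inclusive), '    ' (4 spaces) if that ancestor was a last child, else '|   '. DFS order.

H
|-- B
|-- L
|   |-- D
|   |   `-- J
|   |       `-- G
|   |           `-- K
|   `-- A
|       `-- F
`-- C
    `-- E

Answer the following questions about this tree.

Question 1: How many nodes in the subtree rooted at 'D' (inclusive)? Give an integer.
Answer: 4

Derivation:
Subtree rooted at D contains: D, G, J, K
Count = 4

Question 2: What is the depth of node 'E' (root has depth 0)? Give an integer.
Path from root to E: H -> C -> E
Depth = number of edges = 2

Answer: 2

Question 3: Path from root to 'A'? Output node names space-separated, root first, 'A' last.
Walk down from root: H -> L -> A

Answer: H L A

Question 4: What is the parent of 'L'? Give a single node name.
Answer: H

Derivation:
Scan adjacency: L appears as child of H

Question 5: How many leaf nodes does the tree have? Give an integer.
Answer: 4

Derivation:
Leaves (nodes with no children): B, E, F, K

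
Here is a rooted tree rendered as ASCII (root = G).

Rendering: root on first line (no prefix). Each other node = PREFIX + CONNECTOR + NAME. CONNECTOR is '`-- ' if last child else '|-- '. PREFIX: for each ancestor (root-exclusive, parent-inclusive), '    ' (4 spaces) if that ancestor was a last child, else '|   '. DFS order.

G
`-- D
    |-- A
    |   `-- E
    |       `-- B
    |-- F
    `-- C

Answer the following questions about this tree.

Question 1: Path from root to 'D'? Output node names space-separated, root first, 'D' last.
Walk down from root: G -> D

Answer: G D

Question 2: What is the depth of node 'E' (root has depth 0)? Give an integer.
Answer: 3

Derivation:
Path from root to E: G -> D -> A -> E
Depth = number of edges = 3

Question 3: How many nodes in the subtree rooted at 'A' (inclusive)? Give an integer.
Answer: 3

Derivation:
Subtree rooted at A contains: A, B, E
Count = 3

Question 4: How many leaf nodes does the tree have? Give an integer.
Leaves (nodes with no children): B, C, F

Answer: 3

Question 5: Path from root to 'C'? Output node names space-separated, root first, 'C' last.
Answer: G D C

Derivation:
Walk down from root: G -> D -> C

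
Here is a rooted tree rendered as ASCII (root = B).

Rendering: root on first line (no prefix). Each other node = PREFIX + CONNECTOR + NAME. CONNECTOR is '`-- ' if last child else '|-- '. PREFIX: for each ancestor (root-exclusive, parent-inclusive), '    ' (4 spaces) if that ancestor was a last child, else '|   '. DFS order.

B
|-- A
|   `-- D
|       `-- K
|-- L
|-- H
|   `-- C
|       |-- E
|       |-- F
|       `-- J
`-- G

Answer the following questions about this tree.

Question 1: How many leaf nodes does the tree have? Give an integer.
Answer: 6

Derivation:
Leaves (nodes with no children): E, F, G, J, K, L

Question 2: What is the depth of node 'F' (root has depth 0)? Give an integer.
Path from root to F: B -> H -> C -> F
Depth = number of edges = 3

Answer: 3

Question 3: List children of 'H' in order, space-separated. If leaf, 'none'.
Answer: C

Derivation:
Node H's children (from adjacency): C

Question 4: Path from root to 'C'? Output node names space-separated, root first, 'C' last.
Answer: B H C

Derivation:
Walk down from root: B -> H -> C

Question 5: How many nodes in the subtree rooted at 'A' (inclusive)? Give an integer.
Subtree rooted at A contains: A, D, K
Count = 3

Answer: 3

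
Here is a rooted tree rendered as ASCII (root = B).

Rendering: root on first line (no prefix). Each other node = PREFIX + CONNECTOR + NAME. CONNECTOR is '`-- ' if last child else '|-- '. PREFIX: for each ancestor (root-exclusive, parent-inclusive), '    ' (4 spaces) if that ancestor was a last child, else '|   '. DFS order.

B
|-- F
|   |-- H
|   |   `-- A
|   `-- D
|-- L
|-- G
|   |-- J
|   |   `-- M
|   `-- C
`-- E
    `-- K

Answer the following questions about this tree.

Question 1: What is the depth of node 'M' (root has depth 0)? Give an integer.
Path from root to M: B -> G -> J -> M
Depth = number of edges = 3

Answer: 3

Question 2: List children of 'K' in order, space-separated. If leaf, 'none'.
Answer: none

Derivation:
Node K's children (from adjacency): (leaf)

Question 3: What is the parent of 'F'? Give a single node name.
Answer: B

Derivation:
Scan adjacency: F appears as child of B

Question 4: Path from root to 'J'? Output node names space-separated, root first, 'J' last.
Walk down from root: B -> G -> J

Answer: B G J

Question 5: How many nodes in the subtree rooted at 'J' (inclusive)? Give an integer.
Subtree rooted at J contains: J, M
Count = 2

Answer: 2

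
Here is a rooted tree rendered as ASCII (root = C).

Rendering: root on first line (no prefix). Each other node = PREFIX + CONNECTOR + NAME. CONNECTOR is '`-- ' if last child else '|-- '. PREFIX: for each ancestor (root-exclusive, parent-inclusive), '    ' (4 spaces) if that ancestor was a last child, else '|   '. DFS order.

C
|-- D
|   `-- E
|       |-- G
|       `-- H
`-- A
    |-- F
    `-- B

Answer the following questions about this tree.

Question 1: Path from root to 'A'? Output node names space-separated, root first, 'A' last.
Answer: C A

Derivation:
Walk down from root: C -> A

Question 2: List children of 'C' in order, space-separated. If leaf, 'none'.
Node C's children (from adjacency): D, A

Answer: D A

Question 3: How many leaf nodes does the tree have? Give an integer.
Answer: 4

Derivation:
Leaves (nodes with no children): B, F, G, H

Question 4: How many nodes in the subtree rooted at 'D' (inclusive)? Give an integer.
Answer: 4

Derivation:
Subtree rooted at D contains: D, E, G, H
Count = 4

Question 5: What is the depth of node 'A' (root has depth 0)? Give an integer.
Path from root to A: C -> A
Depth = number of edges = 1

Answer: 1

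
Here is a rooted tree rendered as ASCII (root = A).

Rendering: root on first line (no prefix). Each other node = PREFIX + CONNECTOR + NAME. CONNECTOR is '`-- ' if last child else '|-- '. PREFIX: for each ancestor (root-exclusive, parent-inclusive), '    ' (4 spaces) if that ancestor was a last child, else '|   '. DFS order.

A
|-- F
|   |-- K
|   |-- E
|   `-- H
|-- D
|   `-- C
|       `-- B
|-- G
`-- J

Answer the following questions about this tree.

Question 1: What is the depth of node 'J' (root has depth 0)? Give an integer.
Answer: 1

Derivation:
Path from root to J: A -> J
Depth = number of edges = 1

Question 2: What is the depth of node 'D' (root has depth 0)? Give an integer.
Path from root to D: A -> D
Depth = number of edges = 1

Answer: 1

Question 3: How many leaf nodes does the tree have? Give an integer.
Answer: 6

Derivation:
Leaves (nodes with no children): B, E, G, H, J, K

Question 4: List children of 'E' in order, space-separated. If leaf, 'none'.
Node E's children (from adjacency): (leaf)

Answer: none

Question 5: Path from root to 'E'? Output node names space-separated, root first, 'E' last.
Answer: A F E

Derivation:
Walk down from root: A -> F -> E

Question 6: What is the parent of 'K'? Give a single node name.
Answer: F

Derivation:
Scan adjacency: K appears as child of F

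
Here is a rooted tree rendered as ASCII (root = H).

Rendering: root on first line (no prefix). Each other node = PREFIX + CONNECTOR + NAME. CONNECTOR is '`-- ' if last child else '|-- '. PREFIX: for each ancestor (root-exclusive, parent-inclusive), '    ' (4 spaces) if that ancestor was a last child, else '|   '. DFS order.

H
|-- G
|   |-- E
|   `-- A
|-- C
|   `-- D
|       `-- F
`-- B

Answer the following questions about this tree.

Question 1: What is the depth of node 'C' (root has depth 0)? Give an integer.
Path from root to C: H -> C
Depth = number of edges = 1

Answer: 1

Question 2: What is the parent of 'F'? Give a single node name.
Answer: D

Derivation:
Scan adjacency: F appears as child of D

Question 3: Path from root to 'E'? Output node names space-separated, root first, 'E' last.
Walk down from root: H -> G -> E

Answer: H G E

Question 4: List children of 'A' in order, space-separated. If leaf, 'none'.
Answer: none

Derivation:
Node A's children (from adjacency): (leaf)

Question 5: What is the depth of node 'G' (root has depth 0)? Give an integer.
Answer: 1

Derivation:
Path from root to G: H -> G
Depth = number of edges = 1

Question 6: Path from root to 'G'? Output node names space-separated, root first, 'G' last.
Walk down from root: H -> G

Answer: H G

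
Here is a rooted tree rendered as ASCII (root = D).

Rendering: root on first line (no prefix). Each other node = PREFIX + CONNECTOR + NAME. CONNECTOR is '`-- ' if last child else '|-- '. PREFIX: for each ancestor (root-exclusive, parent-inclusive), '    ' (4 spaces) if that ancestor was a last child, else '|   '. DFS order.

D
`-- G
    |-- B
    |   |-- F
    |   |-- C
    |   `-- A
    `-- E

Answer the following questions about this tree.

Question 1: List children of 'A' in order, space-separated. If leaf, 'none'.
Node A's children (from adjacency): (leaf)

Answer: none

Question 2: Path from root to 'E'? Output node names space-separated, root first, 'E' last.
Walk down from root: D -> G -> E

Answer: D G E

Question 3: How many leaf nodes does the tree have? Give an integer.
Answer: 4

Derivation:
Leaves (nodes with no children): A, C, E, F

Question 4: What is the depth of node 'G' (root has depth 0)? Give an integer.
Answer: 1

Derivation:
Path from root to G: D -> G
Depth = number of edges = 1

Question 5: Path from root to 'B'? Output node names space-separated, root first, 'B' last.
Answer: D G B

Derivation:
Walk down from root: D -> G -> B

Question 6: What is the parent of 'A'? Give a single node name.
Scan adjacency: A appears as child of B

Answer: B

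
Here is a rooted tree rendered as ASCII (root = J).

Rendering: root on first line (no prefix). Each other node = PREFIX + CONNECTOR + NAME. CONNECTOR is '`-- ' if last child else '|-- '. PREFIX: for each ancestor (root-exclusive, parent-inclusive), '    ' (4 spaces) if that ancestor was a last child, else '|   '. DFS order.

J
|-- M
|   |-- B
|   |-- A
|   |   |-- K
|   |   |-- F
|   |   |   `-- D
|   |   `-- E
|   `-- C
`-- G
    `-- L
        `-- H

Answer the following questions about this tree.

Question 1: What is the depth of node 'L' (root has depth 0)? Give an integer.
Answer: 2

Derivation:
Path from root to L: J -> G -> L
Depth = number of edges = 2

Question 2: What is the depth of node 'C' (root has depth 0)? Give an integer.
Path from root to C: J -> M -> C
Depth = number of edges = 2

Answer: 2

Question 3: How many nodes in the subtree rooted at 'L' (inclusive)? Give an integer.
Answer: 2

Derivation:
Subtree rooted at L contains: H, L
Count = 2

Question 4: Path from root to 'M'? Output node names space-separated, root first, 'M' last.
Answer: J M

Derivation:
Walk down from root: J -> M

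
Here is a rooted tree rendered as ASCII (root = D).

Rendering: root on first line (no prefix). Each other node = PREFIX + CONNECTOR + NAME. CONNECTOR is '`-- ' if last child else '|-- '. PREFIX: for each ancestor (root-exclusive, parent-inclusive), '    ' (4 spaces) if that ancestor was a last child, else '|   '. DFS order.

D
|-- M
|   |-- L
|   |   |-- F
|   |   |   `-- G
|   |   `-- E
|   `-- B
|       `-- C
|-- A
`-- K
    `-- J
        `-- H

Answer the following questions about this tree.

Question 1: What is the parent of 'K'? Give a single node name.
Answer: D

Derivation:
Scan adjacency: K appears as child of D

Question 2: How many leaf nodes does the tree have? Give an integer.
Leaves (nodes with no children): A, C, E, G, H

Answer: 5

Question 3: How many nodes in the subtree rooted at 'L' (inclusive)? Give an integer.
Answer: 4

Derivation:
Subtree rooted at L contains: E, F, G, L
Count = 4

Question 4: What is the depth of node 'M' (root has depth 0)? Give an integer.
Path from root to M: D -> M
Depth = number of edges = 1

Answer: 1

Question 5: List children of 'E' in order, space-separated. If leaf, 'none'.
Node E's children (from adjacency): (leaf)

Answer: none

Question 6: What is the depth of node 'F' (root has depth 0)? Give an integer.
Path from root to F: D -> M -> L -> F
Depth = number of edges = 3

Answer: 3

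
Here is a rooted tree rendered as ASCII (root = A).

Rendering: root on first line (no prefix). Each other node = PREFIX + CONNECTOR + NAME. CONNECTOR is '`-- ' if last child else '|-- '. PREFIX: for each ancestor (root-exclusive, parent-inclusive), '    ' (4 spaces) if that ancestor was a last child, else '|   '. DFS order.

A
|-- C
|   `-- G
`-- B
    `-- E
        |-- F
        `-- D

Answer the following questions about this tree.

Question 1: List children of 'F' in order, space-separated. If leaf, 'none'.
Answer: none

Derivation:
Node F's children (from adjacency): (leaf)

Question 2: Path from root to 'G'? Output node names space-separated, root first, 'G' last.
Walk down from root: A -> C -> G

Answer: A C G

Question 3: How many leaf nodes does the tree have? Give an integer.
Leaves (nodes with no children): D, F, G

Answer: 3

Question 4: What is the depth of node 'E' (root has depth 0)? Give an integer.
Answer: 2

Derivation:
Path from root to E: A -> B -> E
Depth = number of edges = 2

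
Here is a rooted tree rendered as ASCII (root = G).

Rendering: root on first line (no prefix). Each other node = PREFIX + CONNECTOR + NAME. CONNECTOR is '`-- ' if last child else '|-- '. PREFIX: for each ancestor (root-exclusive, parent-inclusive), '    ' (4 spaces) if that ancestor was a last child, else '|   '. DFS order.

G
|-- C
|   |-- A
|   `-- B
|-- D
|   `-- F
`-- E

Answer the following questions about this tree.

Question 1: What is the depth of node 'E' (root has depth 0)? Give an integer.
Path from root to E: G -> E
Depth = number of edges = 1

Answer: 1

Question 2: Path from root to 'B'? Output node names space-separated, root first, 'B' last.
Walk down from root: G -> C -> B

Answer: G C B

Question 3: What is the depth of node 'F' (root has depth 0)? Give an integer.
Path from root to F: G -> D -> F
Depth = number of edges = 2

Answer: 2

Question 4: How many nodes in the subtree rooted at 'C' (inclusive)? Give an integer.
Subtree rooted at C contains: A, B, C
Count = 3

Answer: 3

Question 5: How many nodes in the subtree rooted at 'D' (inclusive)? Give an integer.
Subtree rooted at D contains: D, F
Count = 2

Answer: 2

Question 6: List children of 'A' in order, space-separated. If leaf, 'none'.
Node A's children (from adjacency): (leaf)

Answer: none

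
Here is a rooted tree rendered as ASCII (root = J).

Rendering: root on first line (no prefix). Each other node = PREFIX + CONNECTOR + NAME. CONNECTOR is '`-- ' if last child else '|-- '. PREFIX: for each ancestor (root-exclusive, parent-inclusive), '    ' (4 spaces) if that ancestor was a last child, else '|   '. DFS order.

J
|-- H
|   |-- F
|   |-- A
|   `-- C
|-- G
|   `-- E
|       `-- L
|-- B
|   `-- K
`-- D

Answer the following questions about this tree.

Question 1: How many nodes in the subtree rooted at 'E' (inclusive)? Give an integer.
Subtree rooted at E contains: E, L
Count = 2

Answer: 2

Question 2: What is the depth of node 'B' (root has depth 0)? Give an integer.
Answer: 1

Derivation:
Path from root to B: J -> B
Depth = number of edges = 1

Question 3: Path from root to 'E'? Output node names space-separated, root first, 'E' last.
Answer: J G E

Derivation:
Walk down from root: J -> G -> E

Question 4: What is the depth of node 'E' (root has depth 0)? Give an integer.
Answer: 2

Derivation:
Path from root to E: J -> G -> E
Depth = number of edges = 2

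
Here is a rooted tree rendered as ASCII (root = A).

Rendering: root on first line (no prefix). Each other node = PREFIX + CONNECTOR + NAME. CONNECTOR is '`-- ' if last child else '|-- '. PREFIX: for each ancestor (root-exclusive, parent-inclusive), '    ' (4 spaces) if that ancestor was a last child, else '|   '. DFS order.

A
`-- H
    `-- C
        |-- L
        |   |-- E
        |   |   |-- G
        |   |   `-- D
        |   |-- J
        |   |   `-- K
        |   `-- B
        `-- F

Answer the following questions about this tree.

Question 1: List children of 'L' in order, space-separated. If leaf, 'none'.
Answer: E J B

Derivation:
Node L's children (from adjacency): E, J, B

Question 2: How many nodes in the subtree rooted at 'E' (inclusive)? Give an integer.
Subtree rooted at E contains: D, E, G
Count = 3

Answer: 3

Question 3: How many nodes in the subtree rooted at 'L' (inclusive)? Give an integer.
Subtree rooted at L contains: B, D, E, G, J, K, L
Count = 7

Answer: 7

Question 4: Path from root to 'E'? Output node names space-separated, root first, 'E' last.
Walk down from root: A -> H -> C -> L -> E

Answer: A H C L E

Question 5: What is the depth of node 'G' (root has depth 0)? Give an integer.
Answer: 5

Derivation:
Path from root to G: A -> H -> C -> L -> E -> G
Depth = number of edges = 5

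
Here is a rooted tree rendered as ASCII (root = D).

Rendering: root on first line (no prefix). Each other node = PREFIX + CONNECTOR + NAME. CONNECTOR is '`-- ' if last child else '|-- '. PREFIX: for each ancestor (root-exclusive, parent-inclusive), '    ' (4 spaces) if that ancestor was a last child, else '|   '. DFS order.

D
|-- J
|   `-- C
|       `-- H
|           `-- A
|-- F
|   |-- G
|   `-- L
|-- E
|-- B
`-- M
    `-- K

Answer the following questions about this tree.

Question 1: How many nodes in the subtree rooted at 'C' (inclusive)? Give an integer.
Subtree rooted at C contains: A, C, H
Count = 3

Answer: 3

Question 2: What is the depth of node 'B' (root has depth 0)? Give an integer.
Path from root to B: D -> B
Depth = number of edges = 1

Answer: 1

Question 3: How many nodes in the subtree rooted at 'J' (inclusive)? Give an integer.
Subtree rooted at J contains: A, C, H, J
Count = 4

Answer: 4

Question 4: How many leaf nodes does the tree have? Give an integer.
Answer: 6

Derivation:
Leaves (nodes with no children): A, B, E, G, K, L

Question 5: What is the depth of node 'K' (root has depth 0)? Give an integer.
Answer: 2

Derivation:
Path from root to K: D -> M -> K
Depth = number of edges = 2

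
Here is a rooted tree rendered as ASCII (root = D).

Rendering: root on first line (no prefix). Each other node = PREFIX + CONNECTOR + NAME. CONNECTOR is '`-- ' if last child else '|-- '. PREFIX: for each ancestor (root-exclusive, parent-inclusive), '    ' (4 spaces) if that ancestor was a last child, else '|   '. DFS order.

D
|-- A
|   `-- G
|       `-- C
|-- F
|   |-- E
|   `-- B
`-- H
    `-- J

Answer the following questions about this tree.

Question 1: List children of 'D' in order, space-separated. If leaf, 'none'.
Node D's children (from adjacency): A, F, H

Answer: A F H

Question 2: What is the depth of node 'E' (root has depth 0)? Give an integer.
Path from root to E: D -> F -> E
Depth = number of edges = 2

Answer: 2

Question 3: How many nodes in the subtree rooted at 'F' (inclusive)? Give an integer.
Answer: 3

Derivation:
Subtree rooted at F contains: B, E, F
Count = 3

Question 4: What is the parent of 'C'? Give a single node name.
Scan adjacency: C appears as child of G

Answer: G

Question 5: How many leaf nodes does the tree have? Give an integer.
Answer: 4

Derivation:
Leaves (nodes with no children): B, C, E, J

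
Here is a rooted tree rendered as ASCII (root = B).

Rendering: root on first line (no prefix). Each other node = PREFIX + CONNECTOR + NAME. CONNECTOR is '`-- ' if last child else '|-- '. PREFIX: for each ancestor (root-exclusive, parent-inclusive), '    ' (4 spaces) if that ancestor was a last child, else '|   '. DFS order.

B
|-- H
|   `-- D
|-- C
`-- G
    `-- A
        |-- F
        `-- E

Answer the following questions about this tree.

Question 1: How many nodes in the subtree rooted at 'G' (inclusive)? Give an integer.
Subtree rooted at G contains: A, E, F, G
Count = 4

Answer: 4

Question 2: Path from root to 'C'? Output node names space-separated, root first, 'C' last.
Walk down from root: B -> C

Answer: B C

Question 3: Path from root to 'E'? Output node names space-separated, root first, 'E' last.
Answer: B G A E

Derivation:
Walk down from root: B -> G -> A -> E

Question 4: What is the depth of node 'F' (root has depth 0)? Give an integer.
Path from root to F: B -> G -> A -> F
Depth = number of edges = 3

Answer: 3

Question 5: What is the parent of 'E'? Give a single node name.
Answer: A

Derivation:
Scan adjacency: E appears as child of A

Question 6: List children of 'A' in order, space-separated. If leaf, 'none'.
Node A's children (from adjacency): F, E

Answer: F E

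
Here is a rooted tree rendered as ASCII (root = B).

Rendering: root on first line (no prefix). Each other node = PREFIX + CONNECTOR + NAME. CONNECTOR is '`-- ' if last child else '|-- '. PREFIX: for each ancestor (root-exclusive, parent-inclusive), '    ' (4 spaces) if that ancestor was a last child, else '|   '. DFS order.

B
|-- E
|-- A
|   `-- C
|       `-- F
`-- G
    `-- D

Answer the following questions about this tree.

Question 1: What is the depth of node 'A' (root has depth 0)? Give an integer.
Answer: 1

Derivation:
Path from root to A: B -> A
Depth = number of edges = 1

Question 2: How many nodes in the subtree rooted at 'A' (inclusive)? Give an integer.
Subtree rooted at A contains: A, C, F
Count = 3

Answer: 3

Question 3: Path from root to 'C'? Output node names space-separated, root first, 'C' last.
Walk down from root: B -> A -> C

Answer: B A C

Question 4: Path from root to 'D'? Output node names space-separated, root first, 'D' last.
Answer: B G D

Derivation:
Walk down from root: B -> G -> D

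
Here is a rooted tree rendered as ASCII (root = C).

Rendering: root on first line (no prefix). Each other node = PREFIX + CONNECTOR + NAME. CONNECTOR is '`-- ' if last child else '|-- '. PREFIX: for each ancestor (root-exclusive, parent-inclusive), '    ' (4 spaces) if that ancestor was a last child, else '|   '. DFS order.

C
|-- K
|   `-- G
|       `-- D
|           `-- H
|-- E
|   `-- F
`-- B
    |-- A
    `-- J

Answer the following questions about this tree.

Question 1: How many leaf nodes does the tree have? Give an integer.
Leaves (nodes with no children): A, F, H, J

Answer: 4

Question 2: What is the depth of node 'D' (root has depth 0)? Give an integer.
Answer: 3

Derivation:
Path from root to D: C -> K -> G -> D
Depth = number of edges = 3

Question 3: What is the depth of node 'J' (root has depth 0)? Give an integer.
Path from root to J: C -> B -> J
Depth = number of edges = 2

Answer: 2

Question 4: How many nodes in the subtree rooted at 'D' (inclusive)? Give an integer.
Answer: 2

Derivation:
Subtree rooted at D contains: D, H
Count = 2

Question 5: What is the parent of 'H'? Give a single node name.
Answer: D

Derivation:
Scan adjacency: H appears as child of D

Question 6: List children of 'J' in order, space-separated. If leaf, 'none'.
Node J's children (from adjacency): (leaf)

Answer: none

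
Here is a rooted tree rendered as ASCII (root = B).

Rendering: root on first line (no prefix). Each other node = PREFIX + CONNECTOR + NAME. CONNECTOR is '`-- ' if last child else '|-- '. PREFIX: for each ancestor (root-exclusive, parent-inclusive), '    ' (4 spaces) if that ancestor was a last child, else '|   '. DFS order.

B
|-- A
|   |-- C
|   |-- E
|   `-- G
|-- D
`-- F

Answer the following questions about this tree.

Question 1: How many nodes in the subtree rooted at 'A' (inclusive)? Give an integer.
Answer: 4

Derivation:
Subtree rooted at A contains: A, C, E, G
Count = 4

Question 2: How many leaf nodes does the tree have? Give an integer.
Leaves (nodes with no children): C, D, E, F, G

Answer: 5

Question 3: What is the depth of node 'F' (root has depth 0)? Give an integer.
Path from root to F: B -> F
Depth = number of edges = 1

Answer: 1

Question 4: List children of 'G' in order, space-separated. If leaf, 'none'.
Answer: none

Derivation:
Node G's children (from adjacency): (leaf)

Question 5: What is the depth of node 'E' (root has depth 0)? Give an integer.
Answer: 2

Derivation:
Path from root to E: B -> A -> E
Depth = number of edges = 2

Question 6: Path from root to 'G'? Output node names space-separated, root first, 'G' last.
Answer: B A G

Derivation:
Walk down from root: B -> A -> G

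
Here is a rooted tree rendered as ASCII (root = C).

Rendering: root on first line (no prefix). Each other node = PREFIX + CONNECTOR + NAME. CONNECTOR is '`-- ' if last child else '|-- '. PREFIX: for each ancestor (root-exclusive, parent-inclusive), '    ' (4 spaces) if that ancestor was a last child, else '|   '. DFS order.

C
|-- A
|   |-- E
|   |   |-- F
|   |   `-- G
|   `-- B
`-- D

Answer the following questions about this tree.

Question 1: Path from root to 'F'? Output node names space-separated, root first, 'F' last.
Walk down from root: C -> A -> E -> F

Answer: C A E F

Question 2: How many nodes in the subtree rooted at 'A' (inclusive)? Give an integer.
Subtree rooted at A contains: A, B, E, F, G
Count = 5

Answer: 5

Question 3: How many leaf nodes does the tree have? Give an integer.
Leaves (nodes with no children): B, D, F, G

Answer: 4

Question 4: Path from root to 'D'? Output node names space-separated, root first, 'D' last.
Walk down from root: C -> D

Answer: C D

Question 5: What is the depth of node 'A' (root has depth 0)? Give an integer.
Answer: 1

Derivation:
Path from root to A: C -> A
Depth = number of edges = 1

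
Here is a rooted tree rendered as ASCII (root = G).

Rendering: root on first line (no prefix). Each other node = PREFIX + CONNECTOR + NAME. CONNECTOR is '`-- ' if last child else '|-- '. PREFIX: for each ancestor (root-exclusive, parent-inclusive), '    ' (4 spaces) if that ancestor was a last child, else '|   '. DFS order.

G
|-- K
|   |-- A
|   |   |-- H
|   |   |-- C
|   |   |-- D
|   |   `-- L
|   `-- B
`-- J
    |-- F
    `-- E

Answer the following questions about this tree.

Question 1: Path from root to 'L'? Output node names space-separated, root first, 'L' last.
Answer: G K A L

Derivation:
Walk down from root: G -> K -> A -> L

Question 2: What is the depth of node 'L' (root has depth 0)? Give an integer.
Path from root to L: G -> K -> A -> L
Depth = number of edges = 3

Answer: 3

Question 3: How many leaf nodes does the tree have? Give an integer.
Answer: 7

Derivation:
Leaves (nodes with no children): B, C, D, E, F, H, L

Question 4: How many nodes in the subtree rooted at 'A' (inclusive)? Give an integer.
Answer: 5

Derivation:
Subtree rooted at A contains: A, C, D, H, L
Count = 5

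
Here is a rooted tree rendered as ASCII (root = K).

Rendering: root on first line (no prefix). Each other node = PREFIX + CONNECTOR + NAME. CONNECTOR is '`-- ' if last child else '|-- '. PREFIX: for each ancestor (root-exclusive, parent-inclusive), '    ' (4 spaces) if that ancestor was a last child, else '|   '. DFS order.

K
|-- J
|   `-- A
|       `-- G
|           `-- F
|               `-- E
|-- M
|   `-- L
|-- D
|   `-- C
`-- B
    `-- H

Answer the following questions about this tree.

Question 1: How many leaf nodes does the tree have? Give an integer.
Leaves (nodes with no children): C, E, H, L

Answer: 4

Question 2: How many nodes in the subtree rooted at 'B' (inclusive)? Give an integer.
Answer: 2

Derivation:
Subtree rooted at B contains: B, H
Count = 2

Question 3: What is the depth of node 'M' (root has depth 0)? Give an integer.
Answer: 1

Derivation:
Path from root to M: K -> M
Depth = number of edges = 1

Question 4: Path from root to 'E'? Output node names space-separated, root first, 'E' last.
Answer: K J A G F E

Derivation:
Walk down from root: K -> J -> A -> G -> F -> E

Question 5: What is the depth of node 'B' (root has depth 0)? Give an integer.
Path from root to B: K -> B
Depth = number of edges = 1

Answer: 1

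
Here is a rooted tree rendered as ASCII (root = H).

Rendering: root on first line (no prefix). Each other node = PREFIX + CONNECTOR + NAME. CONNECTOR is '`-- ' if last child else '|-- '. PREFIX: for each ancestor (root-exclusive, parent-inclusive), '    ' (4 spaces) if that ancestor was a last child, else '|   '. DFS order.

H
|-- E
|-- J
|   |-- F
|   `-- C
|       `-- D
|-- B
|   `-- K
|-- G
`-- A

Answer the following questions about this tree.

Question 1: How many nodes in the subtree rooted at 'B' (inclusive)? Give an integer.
Answer: 2

Derivation:
Subtree rooted at B contains: B, K
Count = 2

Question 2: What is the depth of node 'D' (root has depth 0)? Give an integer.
Answer: 3

Derivation:
Path from root to D: H -> J -> C -> D
Depth = number of edges = 3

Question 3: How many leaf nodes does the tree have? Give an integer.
Answer: 6

Derivation:
Leaves (nodes with no children): A, D, E, F, G, K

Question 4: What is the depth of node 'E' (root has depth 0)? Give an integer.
Answer: 1

Derivation:
Path from root to E: H -> E
Depth = number of edges = 1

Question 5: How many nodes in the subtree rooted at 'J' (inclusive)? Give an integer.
Answer: 4

Derivation:
Subtree rooted at J contains: C, D, F, J
Count = 4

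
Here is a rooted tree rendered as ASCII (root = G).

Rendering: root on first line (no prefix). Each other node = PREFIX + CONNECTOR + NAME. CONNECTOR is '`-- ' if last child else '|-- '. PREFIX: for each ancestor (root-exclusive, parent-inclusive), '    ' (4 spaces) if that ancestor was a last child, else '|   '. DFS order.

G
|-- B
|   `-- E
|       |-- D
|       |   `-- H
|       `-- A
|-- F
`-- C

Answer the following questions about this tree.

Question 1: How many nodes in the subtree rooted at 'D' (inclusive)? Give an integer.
Answer: 2

Derivation:
Subtree rooted at D contains: D, H
Count = 2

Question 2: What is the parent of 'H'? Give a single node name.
Answer: D

Derivation:
Scan adjacency: H appears as child of D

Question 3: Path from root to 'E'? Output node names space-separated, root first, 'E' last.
Answer: G B E

Derivation:
Walk down from root: G -> B -> E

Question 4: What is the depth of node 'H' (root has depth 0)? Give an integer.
Answer: 4

Derivation:
Path from root to H: G -> B -> E -> D -> H
Depth = number of edges = 4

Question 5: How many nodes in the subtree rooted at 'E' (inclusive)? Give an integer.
Answer: 4

Derivation:
Subtree rooted at E contains: A, D, E, H
Count = 4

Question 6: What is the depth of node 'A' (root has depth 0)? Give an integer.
Answer: 3

Derivation:
Path from root to A: G -> B -> E -> A
Depth = number of edges = 3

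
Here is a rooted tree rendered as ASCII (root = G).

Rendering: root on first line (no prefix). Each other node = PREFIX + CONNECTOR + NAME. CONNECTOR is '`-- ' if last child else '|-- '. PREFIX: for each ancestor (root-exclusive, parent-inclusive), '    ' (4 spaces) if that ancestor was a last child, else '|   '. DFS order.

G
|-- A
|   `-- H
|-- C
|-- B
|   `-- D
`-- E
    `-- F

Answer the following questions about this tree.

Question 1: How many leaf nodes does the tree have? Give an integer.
Answer: 4

Derivation:
Leaves (nodes with no children): C, D, F, H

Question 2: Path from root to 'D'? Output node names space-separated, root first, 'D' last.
Walk down from root: G -> B -> D

Answer: G B D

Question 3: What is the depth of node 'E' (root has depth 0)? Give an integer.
Answer: 1

Derivation:
Path from root to E: G -> E
Depth = number of edges = 1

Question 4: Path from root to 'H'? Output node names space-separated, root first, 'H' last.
Walk down from root: G -> A -> H

Answer: G A H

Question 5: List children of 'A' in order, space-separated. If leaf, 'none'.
Node A's children (from adjacency): H

Answer: H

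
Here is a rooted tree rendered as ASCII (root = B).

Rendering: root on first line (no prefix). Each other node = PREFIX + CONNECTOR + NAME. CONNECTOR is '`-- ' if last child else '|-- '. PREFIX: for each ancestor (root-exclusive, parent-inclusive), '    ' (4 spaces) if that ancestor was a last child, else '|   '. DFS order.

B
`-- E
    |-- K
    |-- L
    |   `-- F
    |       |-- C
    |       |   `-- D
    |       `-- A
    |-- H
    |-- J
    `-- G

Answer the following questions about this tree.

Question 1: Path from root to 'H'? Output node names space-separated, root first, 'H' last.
Answer: B E H

Derivation:
Walk down from root: B -> E -> H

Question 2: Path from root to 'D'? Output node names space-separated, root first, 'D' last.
Walk down from root: B -> E -> L -> F -> C -> D

Answer: B E L F C D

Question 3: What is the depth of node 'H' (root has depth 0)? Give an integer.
Path from root to H: B -> E -> H
Depth = number of edges = 2

Answer: 2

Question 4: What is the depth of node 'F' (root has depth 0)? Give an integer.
Answer: 3

Derivation:
Path from root to F: B -> E -> L -> F
Depth = number of edges = 3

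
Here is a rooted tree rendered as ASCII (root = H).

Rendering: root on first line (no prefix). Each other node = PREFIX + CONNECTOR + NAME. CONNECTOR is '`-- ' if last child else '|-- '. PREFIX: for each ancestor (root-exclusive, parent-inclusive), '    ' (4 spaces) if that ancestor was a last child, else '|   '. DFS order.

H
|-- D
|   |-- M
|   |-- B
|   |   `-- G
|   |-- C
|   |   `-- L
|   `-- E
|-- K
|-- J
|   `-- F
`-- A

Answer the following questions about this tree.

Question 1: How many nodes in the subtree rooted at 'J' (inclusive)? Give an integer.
Answer: 2

Derivation:
Subtree rooted at J contains: F, J
Count = 2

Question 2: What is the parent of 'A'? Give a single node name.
Answer: H

Derivation:
Scan adjacency: A appears as child of H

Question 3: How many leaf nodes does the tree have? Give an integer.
Answer: 7

Derivation:
Leaves (nodes with no children): A, E, F, G, K, L, M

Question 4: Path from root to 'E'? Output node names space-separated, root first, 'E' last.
Walk down from root: H -> D -> E

Answer: H D E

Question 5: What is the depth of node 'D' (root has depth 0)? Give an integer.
Path from root to D: H -> D
Depth = number of edges = 1

Answer: 1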